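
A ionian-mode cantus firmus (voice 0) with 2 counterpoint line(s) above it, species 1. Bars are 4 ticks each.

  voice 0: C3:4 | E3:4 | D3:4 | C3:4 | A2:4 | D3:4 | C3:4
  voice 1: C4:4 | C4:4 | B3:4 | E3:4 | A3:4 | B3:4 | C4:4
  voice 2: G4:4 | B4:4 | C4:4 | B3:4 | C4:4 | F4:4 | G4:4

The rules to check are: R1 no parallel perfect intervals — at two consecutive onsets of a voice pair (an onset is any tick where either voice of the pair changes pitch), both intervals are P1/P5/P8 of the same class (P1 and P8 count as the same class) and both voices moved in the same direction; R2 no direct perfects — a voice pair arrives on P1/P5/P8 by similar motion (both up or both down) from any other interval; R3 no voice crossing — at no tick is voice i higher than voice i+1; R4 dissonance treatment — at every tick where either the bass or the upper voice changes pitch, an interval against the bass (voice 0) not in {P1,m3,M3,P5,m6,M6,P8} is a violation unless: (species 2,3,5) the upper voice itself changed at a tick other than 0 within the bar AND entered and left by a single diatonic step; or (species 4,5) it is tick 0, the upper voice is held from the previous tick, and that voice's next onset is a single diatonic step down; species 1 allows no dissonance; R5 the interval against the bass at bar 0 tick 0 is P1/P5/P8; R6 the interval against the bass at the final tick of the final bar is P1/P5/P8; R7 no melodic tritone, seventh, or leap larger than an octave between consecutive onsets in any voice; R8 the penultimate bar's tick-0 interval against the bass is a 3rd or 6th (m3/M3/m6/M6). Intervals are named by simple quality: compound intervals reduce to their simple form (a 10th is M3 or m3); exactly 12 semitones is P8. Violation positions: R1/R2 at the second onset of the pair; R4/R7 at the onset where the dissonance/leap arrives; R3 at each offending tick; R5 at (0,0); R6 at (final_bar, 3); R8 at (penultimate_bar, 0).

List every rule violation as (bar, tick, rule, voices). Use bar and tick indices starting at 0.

bar 0: v0=C3 v1=C4 v2=G4 downbeat P5
bar 1: v0=E3 v1=C4 v2=B4 downbeat P5
bar 2: v0=D3 v1=B3 v2=C4 downbeat m7
bar 3: v0=C3 v1=E3 v2=B3 downbeat M7
bar 4: v0=A2 v1=A3 v2=C4 downbeat m3
bar 5: v0=D3 v1=B3 v2=F4 downbeat m3
bar 6: v0=C3 v1=C4 v2=G4 downbeat P5
  -> R1 @ bar 1 tick 0 v(0, 2): C3/G4 P5 -> E3/B4 P5 similar
  -> R4 @ bar 2 tick 0 v(0, 2): D3/C4 m7 untreated
  -> R7 @ bar 2 tick 0 v(2,): B4->C4 leap 11st
  -> R2 @ bar 3 tick 0 v(1, 2): B3/C4 m2 -> E3/B3 P5 similar
  -> R4 @ bar 3 tick 0 v(0, 2): C3/B3 M7 untreated
  -> R2 @ bar 6 tick 0 v(1, 2): B3/F4 TT -> C4/G4 P5 similar

(1, 0, R1, (0, 2))
(2, 0, R4, (0, 2))
(2, 0, R7, (2,))
(3, 0, R2, (1, 2))
(3, 0, R4, (0, 2))
(6, 0, R2, (1, 2))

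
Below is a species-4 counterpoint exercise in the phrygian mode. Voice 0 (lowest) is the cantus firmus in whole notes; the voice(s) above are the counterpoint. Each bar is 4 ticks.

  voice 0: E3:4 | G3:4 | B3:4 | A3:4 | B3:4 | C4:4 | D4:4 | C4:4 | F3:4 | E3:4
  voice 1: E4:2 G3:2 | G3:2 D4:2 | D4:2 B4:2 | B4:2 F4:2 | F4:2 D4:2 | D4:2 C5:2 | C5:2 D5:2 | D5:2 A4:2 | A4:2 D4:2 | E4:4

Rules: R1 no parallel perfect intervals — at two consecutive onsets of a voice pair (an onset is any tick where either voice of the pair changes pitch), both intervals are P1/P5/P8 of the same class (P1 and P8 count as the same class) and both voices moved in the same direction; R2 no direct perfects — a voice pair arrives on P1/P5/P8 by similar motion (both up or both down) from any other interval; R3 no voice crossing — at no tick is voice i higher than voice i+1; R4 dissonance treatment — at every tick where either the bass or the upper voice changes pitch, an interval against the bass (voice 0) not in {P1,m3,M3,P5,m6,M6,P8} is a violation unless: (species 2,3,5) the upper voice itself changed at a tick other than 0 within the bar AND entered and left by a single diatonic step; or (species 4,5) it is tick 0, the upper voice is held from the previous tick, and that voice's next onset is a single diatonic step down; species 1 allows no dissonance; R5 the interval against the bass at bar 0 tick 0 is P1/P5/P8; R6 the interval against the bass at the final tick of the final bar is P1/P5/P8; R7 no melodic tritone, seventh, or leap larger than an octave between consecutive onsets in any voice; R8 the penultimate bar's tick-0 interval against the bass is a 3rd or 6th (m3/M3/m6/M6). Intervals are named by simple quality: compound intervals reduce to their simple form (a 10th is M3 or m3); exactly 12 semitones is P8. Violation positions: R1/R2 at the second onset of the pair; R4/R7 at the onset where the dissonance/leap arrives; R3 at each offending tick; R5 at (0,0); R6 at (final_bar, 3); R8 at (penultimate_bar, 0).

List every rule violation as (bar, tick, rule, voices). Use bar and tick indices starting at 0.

(3, 0, R4, (0, 1))
(3, 2, R7, (1,))
(4, 0, R4, (0, 1))
(5, 0, R4, (0, 1))
(5, 2, R7, (1,))
(6, 0, R4, (0, 1))
(7, 0, R4, (0, 1))

bar 0: v0=E3 v1=E4 downbeat P8
bar 1: v0=G3 v1=G3 downbeat P1
bar 2: v0=B3 v1=D4 downbeat m3
bar 3: v0=A3 v1=B4 downbeat M2
bar 4: v0=B3 v1=F4 downbeat TT
bar 5: v0=C4 v1=D4 downbeat M2
bar 6: v0=D4 v1=C5 downbeat m7
bar 7: v0=C4 v1=D5 downbeat M2
bar 8: v0=F3 v1=A4 downbeat M3
bar 9: v0=E3 v1=E4 downbeat P8
  -> R4 @ bar 3 tick 0 v(0, 1): A3/B4 M2 untreated
  -> R7 @ bar 3 tick 2 v(1,): B4->F4 leap 6st
  -> R4 @ bar 4 tick 0 v(0, 1): B3/F4 TT untreated
  -> R4 @ bar 5 tick 0 v(0, 1): C4/D4 M2 untreated
  -> R7 @ bar 5 tick 2 v(1,): D4->C5 leap 10st
  -> R4 @ bar 6 tick 0 v(0, 1): D4/C5 m7 untreated
  -> R4 @ bar 7 tick 0 v(0, 1): C4/D5 M2 untreated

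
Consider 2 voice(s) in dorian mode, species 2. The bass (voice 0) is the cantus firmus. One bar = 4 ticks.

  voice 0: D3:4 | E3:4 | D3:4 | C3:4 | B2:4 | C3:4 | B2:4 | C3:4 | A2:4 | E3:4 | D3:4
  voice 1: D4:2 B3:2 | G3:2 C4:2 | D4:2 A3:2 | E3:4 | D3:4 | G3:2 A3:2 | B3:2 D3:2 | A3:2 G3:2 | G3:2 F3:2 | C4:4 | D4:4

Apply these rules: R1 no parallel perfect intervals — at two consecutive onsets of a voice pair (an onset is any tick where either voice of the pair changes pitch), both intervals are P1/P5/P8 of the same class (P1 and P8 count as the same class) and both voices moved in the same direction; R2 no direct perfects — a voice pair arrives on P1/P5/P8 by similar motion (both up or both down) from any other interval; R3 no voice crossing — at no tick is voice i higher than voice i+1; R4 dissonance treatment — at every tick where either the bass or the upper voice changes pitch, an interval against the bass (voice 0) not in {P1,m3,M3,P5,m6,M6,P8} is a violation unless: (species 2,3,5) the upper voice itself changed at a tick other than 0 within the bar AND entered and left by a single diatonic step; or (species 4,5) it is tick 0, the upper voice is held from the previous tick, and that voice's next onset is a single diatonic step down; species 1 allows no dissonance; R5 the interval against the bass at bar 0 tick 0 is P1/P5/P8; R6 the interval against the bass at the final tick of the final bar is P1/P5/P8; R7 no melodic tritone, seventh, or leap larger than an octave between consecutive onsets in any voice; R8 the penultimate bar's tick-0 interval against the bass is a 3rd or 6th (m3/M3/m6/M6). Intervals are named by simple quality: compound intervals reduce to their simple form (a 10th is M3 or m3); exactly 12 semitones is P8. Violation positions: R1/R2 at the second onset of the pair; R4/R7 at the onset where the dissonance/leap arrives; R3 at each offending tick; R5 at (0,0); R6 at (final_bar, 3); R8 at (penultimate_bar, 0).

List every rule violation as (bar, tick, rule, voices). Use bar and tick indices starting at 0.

bar 0: v0=D3 v1=D4 downbeat P8
bar 1: v0=E3 v1=G3 downbeat m3
bar 2: v0=D3 v1=D4 downbeat P8
bar 3: v0=C3 v1=E3 downbeat M3
bar 4: v0=B2 v1=D3 downbeat m3
bar 5: v0=C3 v1=G3 downbeat P5
bar 6: v0=B2 v1=B3 downbeat P8
bar 7: v0=C3 v1=A3 downbeat M6
bar 8: v0=A2 v1=G3 downbeat m7
bar 9: v0=E3 v1=C4 downbeat m6
bar 10: v0=D3 v1=D4 downbeat P8
  -> R2 @ bar 5 tick 0 v(0, 1): B2/D3 m3 -> C3/G3 P5 similar
  -> R4 @ bar 8 tick 0 v(0, 1): A2/G3 m7 untreated

(5, 0, R2, (0, 1))
(8, 0, R4, (0, 1))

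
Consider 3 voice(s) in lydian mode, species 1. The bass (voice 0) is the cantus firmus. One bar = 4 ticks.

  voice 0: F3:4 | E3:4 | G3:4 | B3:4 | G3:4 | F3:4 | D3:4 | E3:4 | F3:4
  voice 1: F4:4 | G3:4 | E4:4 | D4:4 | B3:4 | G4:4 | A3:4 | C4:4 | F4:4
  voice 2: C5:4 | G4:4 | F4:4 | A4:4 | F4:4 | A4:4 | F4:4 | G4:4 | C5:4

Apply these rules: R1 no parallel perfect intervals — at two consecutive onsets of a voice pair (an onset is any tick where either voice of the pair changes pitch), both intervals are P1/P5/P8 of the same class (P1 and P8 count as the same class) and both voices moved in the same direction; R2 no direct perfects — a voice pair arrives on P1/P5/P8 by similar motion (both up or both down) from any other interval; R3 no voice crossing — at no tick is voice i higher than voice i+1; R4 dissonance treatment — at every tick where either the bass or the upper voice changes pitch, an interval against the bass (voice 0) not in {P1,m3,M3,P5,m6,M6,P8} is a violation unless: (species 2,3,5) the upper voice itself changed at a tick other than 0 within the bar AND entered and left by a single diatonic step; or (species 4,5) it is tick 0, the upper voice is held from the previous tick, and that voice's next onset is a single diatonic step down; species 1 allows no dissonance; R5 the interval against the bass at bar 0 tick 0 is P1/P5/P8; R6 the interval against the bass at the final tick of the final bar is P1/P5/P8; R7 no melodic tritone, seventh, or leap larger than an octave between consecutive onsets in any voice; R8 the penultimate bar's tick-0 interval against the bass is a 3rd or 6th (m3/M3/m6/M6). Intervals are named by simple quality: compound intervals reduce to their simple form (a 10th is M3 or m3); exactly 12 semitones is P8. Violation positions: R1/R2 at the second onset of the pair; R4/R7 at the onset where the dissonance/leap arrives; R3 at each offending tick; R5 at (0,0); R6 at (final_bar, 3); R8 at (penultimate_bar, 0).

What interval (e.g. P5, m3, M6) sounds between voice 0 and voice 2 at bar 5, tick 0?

M3

voice 0=F3 voice 2=A4 -> M3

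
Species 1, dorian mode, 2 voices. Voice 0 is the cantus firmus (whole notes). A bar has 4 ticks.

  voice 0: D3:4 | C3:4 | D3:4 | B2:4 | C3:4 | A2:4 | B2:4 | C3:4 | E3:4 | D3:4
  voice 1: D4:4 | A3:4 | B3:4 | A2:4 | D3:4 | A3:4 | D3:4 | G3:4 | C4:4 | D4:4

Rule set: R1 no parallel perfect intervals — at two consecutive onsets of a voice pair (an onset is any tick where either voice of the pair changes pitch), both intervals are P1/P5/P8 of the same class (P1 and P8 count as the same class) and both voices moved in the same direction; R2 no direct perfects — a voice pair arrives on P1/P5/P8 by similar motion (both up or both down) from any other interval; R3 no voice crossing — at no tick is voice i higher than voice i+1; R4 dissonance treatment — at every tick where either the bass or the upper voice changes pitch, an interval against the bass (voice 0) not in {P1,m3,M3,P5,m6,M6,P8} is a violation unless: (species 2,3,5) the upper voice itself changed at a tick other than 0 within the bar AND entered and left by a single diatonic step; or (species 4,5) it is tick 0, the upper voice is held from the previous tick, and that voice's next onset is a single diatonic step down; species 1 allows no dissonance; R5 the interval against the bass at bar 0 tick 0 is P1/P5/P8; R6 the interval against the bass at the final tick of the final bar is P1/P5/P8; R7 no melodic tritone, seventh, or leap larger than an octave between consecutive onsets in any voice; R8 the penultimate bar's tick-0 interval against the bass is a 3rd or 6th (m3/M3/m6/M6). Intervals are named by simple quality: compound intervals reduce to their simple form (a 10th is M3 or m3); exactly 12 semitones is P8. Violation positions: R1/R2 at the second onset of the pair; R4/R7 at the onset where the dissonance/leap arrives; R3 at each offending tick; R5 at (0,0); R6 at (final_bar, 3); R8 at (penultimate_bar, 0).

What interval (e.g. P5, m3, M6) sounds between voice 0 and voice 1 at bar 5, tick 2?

voice 0=A2 voice 1=A3 -> P8

P8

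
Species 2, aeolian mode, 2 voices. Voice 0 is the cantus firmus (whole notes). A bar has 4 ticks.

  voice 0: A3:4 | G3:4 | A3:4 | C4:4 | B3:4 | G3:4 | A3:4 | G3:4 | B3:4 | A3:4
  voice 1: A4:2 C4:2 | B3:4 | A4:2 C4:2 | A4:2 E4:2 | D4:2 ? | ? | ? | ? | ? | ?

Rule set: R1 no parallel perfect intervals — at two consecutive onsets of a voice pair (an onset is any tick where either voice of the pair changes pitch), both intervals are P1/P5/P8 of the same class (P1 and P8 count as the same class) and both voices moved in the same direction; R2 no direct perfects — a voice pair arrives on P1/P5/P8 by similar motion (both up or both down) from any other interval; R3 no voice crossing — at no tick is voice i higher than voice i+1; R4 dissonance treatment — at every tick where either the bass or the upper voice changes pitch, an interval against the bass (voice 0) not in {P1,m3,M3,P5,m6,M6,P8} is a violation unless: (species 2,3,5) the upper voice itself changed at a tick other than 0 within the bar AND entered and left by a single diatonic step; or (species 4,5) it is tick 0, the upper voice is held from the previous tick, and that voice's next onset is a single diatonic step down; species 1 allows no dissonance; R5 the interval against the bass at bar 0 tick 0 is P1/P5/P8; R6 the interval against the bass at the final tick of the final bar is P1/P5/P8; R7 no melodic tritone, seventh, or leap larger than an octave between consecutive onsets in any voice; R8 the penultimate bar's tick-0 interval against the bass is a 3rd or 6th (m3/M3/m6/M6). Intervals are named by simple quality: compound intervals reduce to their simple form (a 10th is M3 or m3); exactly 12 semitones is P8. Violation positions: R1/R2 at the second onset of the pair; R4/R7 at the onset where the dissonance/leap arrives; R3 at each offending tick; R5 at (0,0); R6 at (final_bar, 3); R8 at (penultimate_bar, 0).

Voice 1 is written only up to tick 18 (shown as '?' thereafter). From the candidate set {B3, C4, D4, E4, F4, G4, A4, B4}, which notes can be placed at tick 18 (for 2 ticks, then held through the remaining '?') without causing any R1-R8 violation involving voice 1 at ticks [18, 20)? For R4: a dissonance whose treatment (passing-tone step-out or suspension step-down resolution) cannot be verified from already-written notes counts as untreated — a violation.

{B3, B4, D4, G4}

B3: legal
C4: violates R4
D4: legal
E4: violates R4
F4: violates R4
G4: legal
A4: violates R4
B4: legal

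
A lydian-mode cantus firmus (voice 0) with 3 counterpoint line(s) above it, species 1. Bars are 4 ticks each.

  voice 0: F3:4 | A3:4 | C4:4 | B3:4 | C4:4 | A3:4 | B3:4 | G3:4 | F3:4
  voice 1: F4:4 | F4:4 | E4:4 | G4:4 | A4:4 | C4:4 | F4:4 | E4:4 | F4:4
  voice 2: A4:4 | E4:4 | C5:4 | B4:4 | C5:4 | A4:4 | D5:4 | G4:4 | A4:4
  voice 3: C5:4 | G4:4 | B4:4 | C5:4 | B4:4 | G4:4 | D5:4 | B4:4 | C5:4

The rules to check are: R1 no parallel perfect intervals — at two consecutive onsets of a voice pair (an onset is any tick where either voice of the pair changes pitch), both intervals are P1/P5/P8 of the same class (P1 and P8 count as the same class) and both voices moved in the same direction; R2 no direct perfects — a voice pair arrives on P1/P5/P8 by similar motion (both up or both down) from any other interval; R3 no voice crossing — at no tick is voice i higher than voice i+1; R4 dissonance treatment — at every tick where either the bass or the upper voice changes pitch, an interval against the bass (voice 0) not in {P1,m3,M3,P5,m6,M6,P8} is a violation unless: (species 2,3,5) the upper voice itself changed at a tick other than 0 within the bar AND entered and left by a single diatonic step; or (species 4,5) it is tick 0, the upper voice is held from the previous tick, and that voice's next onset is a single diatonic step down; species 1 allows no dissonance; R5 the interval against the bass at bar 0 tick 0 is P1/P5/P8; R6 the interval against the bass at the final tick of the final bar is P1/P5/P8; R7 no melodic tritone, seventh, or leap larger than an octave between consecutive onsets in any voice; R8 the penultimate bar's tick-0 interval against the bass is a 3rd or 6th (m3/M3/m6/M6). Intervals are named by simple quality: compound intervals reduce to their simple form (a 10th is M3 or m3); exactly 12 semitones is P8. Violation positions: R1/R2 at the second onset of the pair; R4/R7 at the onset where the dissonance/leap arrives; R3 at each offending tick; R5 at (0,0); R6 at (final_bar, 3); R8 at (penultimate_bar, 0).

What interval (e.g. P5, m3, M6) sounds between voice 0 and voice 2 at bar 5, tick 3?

P8

voice 0=A3 voice 2=A4 -> P8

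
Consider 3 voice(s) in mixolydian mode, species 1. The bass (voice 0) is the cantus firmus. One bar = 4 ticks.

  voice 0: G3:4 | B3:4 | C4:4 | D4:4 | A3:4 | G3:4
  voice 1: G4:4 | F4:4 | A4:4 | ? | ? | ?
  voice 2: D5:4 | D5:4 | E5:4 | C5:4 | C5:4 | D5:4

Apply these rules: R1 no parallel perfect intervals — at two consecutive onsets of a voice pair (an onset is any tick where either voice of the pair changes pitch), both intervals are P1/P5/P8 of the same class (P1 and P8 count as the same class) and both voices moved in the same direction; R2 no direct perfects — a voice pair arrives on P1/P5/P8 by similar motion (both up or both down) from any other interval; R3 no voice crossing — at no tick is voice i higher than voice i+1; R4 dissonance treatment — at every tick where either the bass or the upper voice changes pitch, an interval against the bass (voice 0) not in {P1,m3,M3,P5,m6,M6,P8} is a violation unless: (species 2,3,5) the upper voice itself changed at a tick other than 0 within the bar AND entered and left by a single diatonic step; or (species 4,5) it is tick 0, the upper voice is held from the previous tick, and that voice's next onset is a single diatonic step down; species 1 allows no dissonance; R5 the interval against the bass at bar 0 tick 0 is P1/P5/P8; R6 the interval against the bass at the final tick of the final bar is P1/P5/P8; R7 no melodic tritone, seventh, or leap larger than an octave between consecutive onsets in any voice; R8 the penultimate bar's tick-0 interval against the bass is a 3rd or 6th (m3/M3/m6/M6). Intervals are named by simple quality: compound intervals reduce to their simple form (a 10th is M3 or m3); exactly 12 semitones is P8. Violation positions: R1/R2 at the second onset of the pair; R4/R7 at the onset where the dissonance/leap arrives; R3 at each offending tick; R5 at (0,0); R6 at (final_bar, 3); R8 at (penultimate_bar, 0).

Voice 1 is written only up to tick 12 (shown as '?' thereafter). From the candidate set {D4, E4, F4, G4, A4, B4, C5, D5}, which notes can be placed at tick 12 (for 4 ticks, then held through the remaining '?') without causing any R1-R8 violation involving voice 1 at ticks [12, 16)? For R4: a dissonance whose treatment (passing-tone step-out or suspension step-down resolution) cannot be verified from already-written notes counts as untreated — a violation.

D4: legal
E4: violates R4
F4: violates R1
G4: violates R4
A4: legal
B4: legal
C5: violates R4
D5: violates R2,R3

{A4, B4, D4}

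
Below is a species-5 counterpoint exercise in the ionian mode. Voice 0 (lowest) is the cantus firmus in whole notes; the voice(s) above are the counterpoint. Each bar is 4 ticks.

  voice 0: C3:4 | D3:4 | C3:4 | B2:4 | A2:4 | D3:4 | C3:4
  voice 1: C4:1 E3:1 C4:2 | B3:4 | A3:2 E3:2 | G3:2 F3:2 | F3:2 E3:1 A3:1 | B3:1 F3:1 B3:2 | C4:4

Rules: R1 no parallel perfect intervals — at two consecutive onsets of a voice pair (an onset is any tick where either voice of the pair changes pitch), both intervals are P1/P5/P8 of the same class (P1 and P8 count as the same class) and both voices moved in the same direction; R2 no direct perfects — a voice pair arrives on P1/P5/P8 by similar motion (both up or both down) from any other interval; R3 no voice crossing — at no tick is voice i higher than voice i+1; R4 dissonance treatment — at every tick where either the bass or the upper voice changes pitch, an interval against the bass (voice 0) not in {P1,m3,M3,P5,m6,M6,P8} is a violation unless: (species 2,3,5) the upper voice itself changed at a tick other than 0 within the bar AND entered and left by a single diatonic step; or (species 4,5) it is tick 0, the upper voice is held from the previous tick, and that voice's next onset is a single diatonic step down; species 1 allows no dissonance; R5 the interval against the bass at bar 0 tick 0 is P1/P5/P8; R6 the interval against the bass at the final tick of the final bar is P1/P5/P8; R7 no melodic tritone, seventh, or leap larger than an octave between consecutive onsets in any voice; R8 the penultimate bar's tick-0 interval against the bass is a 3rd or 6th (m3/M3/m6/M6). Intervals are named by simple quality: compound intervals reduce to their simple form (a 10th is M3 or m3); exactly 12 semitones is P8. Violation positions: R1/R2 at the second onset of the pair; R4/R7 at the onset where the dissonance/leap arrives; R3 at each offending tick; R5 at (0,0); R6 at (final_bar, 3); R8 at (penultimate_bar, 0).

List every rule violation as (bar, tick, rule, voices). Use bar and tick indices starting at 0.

bar 0: v0=C3 v1=C4 downbeat P8
bar 1: v0=D3 v1=B3 downbeat M6
bar 2: v0=C3 v1=A3 downbeat M6
bar 3: v0=B2 v1=G3 downbeat m6
bar 4: v0=A2 v1=F3 downbeat m6
bar 5: v0=D3 v1=B3 downbeat M6
bar 6: v0=C3 v1=C4 downbeat P8
  -> R7 @ bar 5 tick 1 v(1,): B3->F3 leap 6st
  -> R7 @ bar 5 tick 2 v(1,): F3->B3 leap 6st

(5, 1, R7, (1,))
(5, 2, R7, (1,))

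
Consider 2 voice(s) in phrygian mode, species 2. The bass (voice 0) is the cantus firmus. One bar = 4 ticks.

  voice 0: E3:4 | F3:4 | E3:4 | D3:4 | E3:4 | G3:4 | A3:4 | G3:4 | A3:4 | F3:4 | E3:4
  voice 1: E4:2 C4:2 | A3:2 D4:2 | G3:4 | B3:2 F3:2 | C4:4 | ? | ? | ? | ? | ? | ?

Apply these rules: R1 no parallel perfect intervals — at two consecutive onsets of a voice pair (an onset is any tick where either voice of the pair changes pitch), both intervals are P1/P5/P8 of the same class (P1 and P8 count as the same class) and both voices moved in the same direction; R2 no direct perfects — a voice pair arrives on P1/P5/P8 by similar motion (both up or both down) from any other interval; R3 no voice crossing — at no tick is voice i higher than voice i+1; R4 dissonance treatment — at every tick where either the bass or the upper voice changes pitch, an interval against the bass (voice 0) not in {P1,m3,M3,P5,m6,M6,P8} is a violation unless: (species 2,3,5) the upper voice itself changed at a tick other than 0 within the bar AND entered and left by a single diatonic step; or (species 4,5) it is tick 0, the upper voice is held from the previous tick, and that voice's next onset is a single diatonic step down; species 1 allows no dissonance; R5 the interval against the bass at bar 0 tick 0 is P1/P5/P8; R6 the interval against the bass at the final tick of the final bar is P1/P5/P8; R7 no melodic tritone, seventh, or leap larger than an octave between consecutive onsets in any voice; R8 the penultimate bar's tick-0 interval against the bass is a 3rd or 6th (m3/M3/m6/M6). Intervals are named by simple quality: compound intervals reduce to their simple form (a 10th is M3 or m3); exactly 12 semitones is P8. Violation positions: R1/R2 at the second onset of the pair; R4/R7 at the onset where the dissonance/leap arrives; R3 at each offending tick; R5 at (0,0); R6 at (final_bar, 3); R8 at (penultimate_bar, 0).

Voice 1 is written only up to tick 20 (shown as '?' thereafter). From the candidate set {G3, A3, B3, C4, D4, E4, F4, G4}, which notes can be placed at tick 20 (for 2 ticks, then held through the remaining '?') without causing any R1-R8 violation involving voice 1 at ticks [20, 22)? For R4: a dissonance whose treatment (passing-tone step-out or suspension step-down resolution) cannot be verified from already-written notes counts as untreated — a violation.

{B3, E4, G3}

G3: legal
A3: violates R4
B3: legal
C4: violates R4
D4: violates R2
E4: legal
F4: violates R4
G4: violates R2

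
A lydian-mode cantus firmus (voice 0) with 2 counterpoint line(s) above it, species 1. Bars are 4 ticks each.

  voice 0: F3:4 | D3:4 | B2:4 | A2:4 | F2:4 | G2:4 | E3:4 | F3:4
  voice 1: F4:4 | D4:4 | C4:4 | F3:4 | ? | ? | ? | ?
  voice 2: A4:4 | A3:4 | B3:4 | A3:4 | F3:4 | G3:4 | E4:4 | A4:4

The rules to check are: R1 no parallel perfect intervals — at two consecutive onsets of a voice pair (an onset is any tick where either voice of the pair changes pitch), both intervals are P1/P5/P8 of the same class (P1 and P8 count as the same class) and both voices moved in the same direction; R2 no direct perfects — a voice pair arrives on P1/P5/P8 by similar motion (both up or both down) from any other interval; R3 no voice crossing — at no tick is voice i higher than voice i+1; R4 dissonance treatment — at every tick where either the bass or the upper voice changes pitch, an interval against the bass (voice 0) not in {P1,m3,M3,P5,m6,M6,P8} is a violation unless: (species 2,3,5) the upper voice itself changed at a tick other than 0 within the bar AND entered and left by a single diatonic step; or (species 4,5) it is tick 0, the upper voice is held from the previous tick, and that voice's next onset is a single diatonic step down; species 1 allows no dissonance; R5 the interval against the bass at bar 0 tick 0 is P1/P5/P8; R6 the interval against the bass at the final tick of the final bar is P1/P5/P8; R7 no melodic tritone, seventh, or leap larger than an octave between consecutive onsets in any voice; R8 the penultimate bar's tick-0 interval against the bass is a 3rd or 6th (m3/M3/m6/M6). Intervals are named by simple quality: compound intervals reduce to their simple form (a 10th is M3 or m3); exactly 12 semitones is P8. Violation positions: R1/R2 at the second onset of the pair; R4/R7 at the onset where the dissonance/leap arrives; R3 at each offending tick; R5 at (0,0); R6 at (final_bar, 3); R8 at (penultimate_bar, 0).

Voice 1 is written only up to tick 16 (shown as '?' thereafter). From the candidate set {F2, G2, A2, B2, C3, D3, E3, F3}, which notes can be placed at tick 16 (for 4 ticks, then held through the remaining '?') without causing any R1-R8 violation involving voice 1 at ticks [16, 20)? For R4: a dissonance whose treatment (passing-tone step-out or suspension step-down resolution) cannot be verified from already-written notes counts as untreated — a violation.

{A2, D3, F3}

F2: violates R2
G2: violates R4,R7
A2: legal
B2: violates R4,R7
C3: violates R2
D3: legal
E3: violates R4
F3: legal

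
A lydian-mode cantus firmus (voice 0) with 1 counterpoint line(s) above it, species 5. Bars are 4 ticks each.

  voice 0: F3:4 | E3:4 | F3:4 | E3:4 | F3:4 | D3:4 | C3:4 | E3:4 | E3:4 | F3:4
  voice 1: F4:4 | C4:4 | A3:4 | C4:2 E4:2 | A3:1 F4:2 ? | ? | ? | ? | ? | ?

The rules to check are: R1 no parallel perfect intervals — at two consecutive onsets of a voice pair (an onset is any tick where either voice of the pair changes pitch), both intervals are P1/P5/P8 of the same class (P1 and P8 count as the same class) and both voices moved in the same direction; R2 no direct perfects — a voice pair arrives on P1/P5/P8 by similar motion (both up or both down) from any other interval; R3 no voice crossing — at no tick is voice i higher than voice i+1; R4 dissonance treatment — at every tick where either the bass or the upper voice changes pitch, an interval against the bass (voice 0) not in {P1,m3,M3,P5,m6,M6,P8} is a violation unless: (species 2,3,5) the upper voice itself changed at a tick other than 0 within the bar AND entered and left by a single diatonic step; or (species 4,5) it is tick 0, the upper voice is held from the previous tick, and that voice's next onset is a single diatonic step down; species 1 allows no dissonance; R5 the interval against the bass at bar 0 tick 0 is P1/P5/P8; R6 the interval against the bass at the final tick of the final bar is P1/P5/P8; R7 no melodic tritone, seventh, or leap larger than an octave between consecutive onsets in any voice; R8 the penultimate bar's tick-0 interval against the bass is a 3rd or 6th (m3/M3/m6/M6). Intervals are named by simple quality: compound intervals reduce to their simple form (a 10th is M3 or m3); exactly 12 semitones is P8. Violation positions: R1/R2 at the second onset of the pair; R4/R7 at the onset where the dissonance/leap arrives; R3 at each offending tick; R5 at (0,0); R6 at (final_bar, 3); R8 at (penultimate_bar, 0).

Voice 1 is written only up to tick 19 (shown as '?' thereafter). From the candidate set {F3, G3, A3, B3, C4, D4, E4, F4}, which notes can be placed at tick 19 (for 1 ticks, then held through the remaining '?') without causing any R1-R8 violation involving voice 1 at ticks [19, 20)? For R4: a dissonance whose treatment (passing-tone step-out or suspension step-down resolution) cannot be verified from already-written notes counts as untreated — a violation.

F3: legal
G3: violates R4,R7
A3: legal
B3: violates R4,R7
C4: legal
D4: legal
E4: violates R4
F4: legal

{A3, C4, D4, F3, F4}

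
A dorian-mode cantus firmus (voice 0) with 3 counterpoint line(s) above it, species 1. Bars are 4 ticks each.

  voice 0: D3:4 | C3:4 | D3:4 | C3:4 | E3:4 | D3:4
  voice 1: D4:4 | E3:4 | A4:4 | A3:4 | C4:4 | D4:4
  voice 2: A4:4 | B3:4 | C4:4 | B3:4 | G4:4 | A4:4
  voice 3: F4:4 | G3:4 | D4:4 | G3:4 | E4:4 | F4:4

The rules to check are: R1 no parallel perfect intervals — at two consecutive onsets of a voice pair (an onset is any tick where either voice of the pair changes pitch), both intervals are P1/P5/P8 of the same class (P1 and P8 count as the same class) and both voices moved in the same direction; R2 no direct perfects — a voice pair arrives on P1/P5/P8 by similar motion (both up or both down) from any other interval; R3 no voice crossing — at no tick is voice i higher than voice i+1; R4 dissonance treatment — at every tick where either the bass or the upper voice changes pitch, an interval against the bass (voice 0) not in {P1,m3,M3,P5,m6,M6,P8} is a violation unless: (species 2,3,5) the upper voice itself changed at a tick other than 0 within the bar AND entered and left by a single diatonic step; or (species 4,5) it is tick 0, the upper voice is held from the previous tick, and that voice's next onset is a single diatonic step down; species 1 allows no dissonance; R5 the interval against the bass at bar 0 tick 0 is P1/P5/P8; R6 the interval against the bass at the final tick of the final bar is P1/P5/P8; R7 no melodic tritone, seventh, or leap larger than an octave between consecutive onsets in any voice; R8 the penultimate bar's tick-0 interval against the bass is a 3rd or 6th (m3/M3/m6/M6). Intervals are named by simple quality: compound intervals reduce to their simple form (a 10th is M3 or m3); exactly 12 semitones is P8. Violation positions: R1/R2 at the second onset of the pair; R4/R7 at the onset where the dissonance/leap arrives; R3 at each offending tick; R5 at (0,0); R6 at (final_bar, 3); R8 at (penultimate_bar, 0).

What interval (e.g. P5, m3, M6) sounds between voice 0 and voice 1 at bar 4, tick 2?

m6

voice 0=E3 voice 1=C4 -> m6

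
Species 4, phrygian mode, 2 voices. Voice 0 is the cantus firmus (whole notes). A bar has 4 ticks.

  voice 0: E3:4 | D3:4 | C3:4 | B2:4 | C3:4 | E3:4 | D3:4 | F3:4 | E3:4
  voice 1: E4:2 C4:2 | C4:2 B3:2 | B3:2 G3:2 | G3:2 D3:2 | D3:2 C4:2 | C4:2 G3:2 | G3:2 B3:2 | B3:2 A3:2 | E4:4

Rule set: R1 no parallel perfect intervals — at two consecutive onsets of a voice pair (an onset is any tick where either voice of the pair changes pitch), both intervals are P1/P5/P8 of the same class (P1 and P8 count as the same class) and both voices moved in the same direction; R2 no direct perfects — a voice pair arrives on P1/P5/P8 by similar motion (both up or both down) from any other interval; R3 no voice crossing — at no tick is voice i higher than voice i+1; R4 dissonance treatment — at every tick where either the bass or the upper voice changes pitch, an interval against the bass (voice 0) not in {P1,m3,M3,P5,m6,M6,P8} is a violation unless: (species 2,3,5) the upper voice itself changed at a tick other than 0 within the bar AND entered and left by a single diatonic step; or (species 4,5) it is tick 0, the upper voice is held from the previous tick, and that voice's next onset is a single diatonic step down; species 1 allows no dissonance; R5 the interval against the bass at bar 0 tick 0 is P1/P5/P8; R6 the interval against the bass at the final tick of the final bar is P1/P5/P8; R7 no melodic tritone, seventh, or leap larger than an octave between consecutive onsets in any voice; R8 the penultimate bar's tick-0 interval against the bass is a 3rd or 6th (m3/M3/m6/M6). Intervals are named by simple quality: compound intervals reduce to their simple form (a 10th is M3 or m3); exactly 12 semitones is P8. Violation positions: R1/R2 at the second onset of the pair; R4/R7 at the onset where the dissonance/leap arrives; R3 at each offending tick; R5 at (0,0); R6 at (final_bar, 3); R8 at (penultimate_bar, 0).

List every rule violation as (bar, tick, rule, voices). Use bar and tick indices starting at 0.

bar 0: v0=E3 v1=E4 downbeat P8
bar 1: v0=D3 v1=C4 downbeat m7
bar 2: v0=C3 v1=B3 downbeat M7
bar 3: v0=B2 v1=G3 downbeat m6
bar 4: v0=C3 v1=D3 downbeat M2
bar 5: v0=E3 v1=C4 downbeat m6
bar 6: v0=D3 v1=G3 downbeat P4
bar 7: v0=F3 v1=B3 downbeat TT
bar 8: v0=E3 v1=E4 downbeat P8
  -> R4 @ bar 2 tick 0 v(0, 1): C3/B3 M7 untreated
  -> R4 @ bar 4 tick 0 v(0, 1): C3/D3 M2 untreated
  -> R7 @ bar 4 tick 2 v(1,): D3->C4 leap 10st
  -> R4 @ bar 6 tick 0 v(0, 1): D3/G3 P4 untreated
  -> R8 @ bar 7 tick 0 v(0, 1): penult TT not 3rd/6th

(2, 0, R4, (0, 1))
(4, 0, R4, (0, 1))
(4, 2, R7, (1,))
(6, 0, R4, (0, 1))
(7, 0, R8, (0, 1))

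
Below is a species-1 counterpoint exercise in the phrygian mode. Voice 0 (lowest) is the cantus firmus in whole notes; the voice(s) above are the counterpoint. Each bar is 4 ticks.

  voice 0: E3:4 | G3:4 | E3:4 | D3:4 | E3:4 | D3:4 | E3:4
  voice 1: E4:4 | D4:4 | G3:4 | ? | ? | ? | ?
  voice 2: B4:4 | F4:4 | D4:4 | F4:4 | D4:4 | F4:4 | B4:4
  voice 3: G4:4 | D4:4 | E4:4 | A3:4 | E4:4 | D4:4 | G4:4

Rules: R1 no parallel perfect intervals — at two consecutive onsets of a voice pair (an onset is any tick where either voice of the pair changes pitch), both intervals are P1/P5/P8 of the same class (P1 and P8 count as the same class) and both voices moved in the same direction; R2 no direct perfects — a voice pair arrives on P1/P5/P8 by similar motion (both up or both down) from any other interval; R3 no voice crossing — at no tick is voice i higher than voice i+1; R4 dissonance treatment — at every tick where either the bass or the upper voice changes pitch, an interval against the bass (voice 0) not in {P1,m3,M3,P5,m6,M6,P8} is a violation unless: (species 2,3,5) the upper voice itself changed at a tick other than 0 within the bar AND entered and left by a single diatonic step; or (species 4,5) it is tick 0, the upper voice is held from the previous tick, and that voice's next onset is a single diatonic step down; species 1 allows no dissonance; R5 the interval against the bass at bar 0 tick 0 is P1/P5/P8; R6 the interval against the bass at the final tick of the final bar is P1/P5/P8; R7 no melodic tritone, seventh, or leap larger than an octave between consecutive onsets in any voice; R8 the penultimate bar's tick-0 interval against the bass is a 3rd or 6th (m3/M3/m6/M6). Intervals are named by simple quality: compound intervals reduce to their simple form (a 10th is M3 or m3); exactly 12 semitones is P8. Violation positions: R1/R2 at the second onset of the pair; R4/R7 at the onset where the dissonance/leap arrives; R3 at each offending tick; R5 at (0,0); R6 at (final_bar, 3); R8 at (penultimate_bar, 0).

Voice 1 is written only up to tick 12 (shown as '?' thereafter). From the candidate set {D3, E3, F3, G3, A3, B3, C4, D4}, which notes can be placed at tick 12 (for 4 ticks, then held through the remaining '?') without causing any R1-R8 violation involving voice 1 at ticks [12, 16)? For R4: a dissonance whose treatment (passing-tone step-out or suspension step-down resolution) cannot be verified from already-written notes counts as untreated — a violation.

{A3, B3, D4, F3}

D3: violates R2
E3: violates R4
F3: legal
G3: violates R4
A3: legal
B3: legal
C4: violates R4
D4: legal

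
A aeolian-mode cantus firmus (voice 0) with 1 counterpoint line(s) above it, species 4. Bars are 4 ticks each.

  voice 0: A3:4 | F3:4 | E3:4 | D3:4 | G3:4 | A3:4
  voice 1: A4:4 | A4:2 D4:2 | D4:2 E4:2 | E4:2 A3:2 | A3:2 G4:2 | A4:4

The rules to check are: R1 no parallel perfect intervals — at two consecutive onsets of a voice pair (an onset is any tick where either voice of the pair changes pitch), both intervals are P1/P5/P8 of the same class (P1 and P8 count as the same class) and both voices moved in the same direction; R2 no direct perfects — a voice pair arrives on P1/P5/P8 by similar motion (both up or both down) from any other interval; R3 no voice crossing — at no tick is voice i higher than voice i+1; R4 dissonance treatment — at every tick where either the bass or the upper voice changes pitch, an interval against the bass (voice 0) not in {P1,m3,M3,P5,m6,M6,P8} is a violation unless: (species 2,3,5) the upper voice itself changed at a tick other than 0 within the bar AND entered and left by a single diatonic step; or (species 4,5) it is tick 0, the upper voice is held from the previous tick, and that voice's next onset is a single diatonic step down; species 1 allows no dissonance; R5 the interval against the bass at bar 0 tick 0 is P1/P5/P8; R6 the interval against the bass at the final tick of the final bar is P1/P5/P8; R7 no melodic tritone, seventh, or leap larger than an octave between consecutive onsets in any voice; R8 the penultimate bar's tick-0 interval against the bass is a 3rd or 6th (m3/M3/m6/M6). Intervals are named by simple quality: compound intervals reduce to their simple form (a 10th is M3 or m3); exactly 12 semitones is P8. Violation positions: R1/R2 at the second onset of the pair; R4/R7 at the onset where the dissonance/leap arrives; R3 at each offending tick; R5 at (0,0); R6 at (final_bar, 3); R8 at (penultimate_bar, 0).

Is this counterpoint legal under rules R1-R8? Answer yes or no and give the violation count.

No (6 violations)

bar 0: v0=A3 v1=A4 (P8)
bar 1: v0=F3 v1=A4 (M3)
bar 2: v0=E3 v1=D4 (m7)
bar 3: v0=D3 v1=E4 (M2)
bar 4: v0=G3 v1=A3 (M2)
bar 5: v0=A3 v1=A4 (P8)
  R4 @ bar2.0: E3/D4 m7 untreated
  R4 @ bar3.0: D3/E4 M2 untreated
  R4 @ bar4.0: G3/A3 M2 untreated
  R8 @ bar4.0: penult M2 not 3rd/6th
  R7 @ bar4.2: A3->G4 leap 10st
  R1 @ bar5.0: G3/G4 P8 -> A3/A4 P8 similar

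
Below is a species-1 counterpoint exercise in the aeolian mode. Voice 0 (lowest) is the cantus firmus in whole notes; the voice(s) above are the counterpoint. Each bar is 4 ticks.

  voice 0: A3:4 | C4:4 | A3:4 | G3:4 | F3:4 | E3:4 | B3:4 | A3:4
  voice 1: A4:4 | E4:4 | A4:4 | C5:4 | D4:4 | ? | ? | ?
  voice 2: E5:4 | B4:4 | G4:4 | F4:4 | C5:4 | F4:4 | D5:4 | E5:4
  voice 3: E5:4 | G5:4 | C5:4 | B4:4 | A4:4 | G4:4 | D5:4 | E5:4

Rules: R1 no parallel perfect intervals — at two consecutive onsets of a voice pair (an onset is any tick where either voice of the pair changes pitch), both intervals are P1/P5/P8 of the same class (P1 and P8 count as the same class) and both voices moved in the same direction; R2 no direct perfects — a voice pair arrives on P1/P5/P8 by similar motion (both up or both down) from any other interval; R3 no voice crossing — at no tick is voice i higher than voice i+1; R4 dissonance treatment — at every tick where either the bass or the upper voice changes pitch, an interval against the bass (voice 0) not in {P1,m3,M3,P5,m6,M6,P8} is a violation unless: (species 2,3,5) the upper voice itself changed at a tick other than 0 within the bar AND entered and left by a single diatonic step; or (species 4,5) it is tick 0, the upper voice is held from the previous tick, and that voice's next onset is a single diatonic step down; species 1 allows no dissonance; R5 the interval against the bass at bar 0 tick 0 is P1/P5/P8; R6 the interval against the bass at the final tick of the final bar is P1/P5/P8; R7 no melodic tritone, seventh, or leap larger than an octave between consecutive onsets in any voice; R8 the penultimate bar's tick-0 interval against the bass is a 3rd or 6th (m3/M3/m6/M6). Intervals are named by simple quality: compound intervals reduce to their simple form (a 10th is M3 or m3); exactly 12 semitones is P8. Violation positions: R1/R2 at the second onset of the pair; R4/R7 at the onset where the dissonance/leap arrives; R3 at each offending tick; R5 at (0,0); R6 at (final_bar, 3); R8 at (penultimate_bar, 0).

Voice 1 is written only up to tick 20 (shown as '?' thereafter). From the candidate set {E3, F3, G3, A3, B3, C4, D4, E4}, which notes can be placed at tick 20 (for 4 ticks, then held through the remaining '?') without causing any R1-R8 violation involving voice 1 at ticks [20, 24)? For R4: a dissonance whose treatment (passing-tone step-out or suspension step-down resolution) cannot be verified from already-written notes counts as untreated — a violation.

{E4}

E3: violates R2,R7
F3: violates R2,R4
G3: violates R2
A3: violates R4
B3: violates R2
C4: violates R1
D4: violates R4
E4: legal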